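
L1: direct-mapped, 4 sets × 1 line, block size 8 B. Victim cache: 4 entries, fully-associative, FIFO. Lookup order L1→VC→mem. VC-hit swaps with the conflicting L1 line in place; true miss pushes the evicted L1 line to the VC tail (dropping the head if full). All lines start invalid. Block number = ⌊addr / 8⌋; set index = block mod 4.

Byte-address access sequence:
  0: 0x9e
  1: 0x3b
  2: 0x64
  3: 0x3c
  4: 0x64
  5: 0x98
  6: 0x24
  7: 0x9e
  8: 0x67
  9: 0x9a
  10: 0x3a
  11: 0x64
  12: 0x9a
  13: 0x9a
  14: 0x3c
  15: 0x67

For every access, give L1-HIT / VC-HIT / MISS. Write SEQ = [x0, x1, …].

SEQ = [MISS, MISS, MISS, L1-HIT, L1-HIT, VC-HIT, MISS, L1-HIT, VC-HIT, L1-HIT, VC-HIT, L1-HIT, VC-HIT, L1-HIT, VC-HIT, L1-HIT]

#0 0x9e→b19/s3 MISS; vc=[]
#1 0x3b→b7/s3 MISS; vc=[19]
#2 0x64→b12/s0 MISS; vc=[19]
#3 0x3c→b7/s3 L1-HIT; vc=[19]
#4 0x64→b12/s0 L1-HIT; vc=[19]
#5 0x98→b19/s3 VC-HIT; vc=[7]
#6 0x24→b4/s0 MISS; vc=[7,12]
#7 0x9e→b19/s3 L1-HIT; vc=[7,12]
#8 0x67→b12/s0 VC-HIT; vc=[7,4]
#9 0x9a→b19/s3 L1-HIT; vc=[7,4]
#10 0x3a→b7/s3 VC-HIT; vc=[19,4]
#11 0x64→b12/s0 L1-HIT; vc=[19,4]
#12 0x9a→b19/s3 VC-HIT; vc=[7,4]
#13 0x9a→b19/s3 L1-HIT; vc=[7,4]
#14 0x3c→b7/s3 VC-HIT; vc=[19,4]
#15 0x67→b12/s0 L1-HIT; vc=[19,4]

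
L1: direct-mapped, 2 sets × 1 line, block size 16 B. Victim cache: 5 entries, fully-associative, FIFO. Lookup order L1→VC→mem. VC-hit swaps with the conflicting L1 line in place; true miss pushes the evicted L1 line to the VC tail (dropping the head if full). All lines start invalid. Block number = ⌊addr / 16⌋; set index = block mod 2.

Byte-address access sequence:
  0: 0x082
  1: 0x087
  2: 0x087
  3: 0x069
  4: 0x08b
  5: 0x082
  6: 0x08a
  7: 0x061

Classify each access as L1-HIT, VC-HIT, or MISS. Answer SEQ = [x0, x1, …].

SEQ = [MISS, L1-HIT, L1-HIT, MISS, VC-HIT, L1-HIT, L1-HIT, VC-HIT]

#0 0x82→b8/s0 MISS; vc=[]
#1 0x87→b8/s0 L1-HIT; vc=[]
#2 0x87→b8/s0 L1-HIT; vc=[]
#3 0x69→b6/s0 MISS; vc=[8]
#4 0x8b→b8/s0 VC-HIT; vc=[6]
#5 0x82→b8/s0 L1-HIT; vc=[6]
#6 0x8a→b8/s0 L1-HIT; vc=[6]
#7 0x61→b6/s0 VC-HIT; vc=[8]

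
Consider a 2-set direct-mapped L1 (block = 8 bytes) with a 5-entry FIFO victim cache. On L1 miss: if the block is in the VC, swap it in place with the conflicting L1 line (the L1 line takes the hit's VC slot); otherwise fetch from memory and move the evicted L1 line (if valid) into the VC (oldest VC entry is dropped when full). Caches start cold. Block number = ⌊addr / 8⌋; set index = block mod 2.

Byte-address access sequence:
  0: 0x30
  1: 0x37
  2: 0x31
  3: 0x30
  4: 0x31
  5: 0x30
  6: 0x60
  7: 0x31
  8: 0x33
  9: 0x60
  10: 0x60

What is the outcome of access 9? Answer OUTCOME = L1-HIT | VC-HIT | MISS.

#0 0x30→b6/s0 MISS; vc=[]
#1 0x37→b6/s0 L1-HIT; vc=[]
#2 0x31→b6/s0 L1-HIT; vc=[]
#3 0x30→b6/s0 L1-HIT; vc=[]
#4 0x31→b6/s0 L1-HIT; vc=[]
#5 0x30→b6/s0 L1-HIT; vc=[]
#6 0x60→b12/s0 MISS; vc=[6]
#7 0x31→b6/s0 VC-HIT; vc=[12]
#8 0x33→b6/s0 L1-HIT; vc=[12]
#9 0x60→b12/s0 VC-HIT; vc=[6]
#10 0x60→b12/s0 L1-HIT; vc=[6]

OUTCOME = VC-HIT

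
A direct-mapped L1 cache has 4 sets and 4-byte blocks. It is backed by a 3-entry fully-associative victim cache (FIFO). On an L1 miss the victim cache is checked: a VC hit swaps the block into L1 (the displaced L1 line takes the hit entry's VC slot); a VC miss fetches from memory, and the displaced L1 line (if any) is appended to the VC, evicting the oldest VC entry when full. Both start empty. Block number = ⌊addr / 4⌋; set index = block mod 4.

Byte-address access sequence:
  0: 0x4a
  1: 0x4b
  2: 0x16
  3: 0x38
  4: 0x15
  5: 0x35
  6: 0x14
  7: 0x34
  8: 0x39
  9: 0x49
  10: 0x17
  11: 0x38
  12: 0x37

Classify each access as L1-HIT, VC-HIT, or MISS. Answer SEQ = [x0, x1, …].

SEQ = [MISS, L1-HIT, MISS, MISS, L1-HIT, MISS, VC-HIT, VC-HIT, L1-HIT, VC-HIT, VC-HIT, VC-HIT, VC-HIT]

#0 0x4a→b18/s2 MISS; vc=[]
#1 0x4b→b18/s2 L1-HIT; vc=[]
#2 0x16→b5/s1 MISS; vc=[]
#3 0x38→b14/s2 MISS; vc=[18]
#4 0x15→b5/s1 L1-HIT; vc=[18]
#5 0x35→b13/s1 MISS; vc=[18,5]
#6 0x14→b5/s1 VC-HIT; vc=[18,13]
#7 0x34→b13/s1 VC-HIT; vc=[18,5]
#8 0x39→b14/s2 L1-HIT; vc=[18,5]
#9 0x49→b18/s2 VC-HIT; vc=[14,5]
#10 0x17→b5/s1 VC-HIT; vc=[14,13]
#11 0x38→b14/s2 VC-HIT; vc=[18,13]
#12 0x37→b13/s1 VC-HIT; vc=[18,5]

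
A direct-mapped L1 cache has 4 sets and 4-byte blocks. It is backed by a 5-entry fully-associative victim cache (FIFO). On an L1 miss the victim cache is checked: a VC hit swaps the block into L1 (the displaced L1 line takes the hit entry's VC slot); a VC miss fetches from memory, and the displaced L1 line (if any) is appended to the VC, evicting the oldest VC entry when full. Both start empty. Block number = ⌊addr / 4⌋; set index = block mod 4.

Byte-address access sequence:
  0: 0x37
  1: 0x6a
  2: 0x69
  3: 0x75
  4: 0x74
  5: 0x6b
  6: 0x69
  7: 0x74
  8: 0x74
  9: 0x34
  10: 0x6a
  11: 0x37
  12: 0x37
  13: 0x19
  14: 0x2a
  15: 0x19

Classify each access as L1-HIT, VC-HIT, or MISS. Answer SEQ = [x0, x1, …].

SEQ = [MISS, MISS, L1-HIT, MISS, L1-HIT, L1-HIT, L1-HIT, L1-HIT, L1-HIT, VC-HIT, L1-HIT, L1-HIT, L1-HIT, MISS, MISS, VC-HIT]

0: 0x37 (blk 13, set 1) → MISS  vc=[]
1: 0x6a (blk 26, set 2) → MISS  vc=[]
2: 0x69 (blk 26, set 2) → L1-HIT  vc=[]
3: 0x75 (blk 29, set 1) → MISS  vc=[13]
4: 0x74 (blk 29, set 1) → L1-HIT  vc=[13]
5: 0x6b (blk 26, set 2) → L1-HIT  vc=[13]
6: 0x69 (blk 26, set 2) → L1-HIT  vc=[13]
7: 0x74 (blk 29, set 1) → L1-HIT  vc=[13]
8: 0x74 (blk 29, set 1) → L1-HIT  vc=[13]
9: 0x34 (blk 13, set 1) → VC-HIT  vc=[29]
10: 0x6a (blk 26, set 2) → L1-HIT  vc=[29]
11: 0x37 (blk 13, set 1) → L1-HIT  vc=[29]
12: 0x37 (blk 13, set 1) → L1-HIT  vc=[29]
13: 0x19 (blk 6, set 2) → MISS  vc=[29, 26]
14: 0x2a (blk 10, set 2) → MISS  vc=[29, 26, 6]
15: 0x19 (blk 6, set 2) → VC-HIT  vc=[29, 26, 10]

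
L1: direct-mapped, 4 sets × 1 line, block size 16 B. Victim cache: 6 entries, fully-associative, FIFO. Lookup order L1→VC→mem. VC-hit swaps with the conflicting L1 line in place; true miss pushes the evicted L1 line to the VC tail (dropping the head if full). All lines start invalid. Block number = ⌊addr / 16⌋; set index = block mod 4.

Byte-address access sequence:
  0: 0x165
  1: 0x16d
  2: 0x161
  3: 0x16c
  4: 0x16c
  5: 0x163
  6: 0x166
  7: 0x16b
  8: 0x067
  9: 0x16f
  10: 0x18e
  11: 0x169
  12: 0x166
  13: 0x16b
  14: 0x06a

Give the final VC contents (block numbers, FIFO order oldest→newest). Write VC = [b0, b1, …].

VC = [22]

0: 0x165 (blk 22, set 2) → MISS  vc=[]
1: 0x16d (blk 22, set 2) → L1-HIT  vc=[]
2: 0x161 (blk 22, set 2) → L1-HIT  vc=[]
3: 0x16c (blk 22, set 2) → L1-HIT  vc=[]
4: 0x16c (blk 22, set 2) → L1-HIT  vc=[]
5: 0x163 (blk 22, set 2) → L1-HIT  vc=[]
6: 0x166 (blk 22, set 2) → L1-HIT  vc=[]
7: 0x16b (blk 22, set 2) → L1-HIT  vc=[]
8: 0x67 (blk 6, set 2) → MISS  vc=[22]
9: 0x16f (blk 22, set 2) → VC-HIT  vc=[6]
10: 0x18e (blk 24, set 0) → MISS  vc=[6]
11: 0x169 (blk 22, set 2) → L1-HIT  vc=[6]
12: 0x166 (blk 22, set 2) → L1-HIT  vc=[6]
13: 0x16b (blk 22, set 2) → L1-HIT  vc=[6]
14: 0x6a (blk 6, set 2) → VC-HIT  vc=[22]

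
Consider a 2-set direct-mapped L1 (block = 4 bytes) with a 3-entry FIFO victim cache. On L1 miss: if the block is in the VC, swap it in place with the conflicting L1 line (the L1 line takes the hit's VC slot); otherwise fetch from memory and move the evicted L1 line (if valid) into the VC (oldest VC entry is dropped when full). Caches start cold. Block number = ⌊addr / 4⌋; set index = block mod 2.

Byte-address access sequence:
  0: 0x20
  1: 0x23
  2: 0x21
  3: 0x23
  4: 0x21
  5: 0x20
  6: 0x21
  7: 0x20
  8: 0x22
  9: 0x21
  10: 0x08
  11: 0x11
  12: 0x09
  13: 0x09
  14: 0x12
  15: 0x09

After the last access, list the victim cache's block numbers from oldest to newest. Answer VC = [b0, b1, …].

VC = [8, 4]

0: 0x20 (blk 8, set 0) → MISS  vc=[]
1: 0x23 (blk 8, set 0) → L1-HIT  vc=[]
2: 0x21 (blk 8, set 0) → L1-HIT  vc=[]
3: 0x23 (blk 8, set 0) → L1-HIT  vc=[]
4: 0x21 (blk 8, set 0) → L1-HIT  vc=[]
5: 0x20 (blk 8, set 0) → L1-HIT  vc=[]
6: 0x21 (blk 8, set 0) → L1-HIT  vc=[]
7: 0x20 (blk 8, set 0) → L1-HIT  vc=[]
8: 0x22 (blk 8, set 0) → L1-HIT  vc=[]
9: 0x21 (blk 8, set 0) → L1-HIT  vc=[]
10: 0x8 (blk 2, set 0) → MISS  vc=[8]
11: 0x11 (blk 4, set 0) → MISS  vc=[8, 2]
12: 0x9 (blk 2, set 0) → VC-HIT  vc=[8, 4]
13: 0x9 (blk 2, set 0) → L1-HIT  vc=[8, 4]
14: 0x12 (blk 4, set 0) → VC-HIT  vc=[8, 2]
15: 0x9 (blk 2, set 0) → VC-HIT  vc=[8, 4]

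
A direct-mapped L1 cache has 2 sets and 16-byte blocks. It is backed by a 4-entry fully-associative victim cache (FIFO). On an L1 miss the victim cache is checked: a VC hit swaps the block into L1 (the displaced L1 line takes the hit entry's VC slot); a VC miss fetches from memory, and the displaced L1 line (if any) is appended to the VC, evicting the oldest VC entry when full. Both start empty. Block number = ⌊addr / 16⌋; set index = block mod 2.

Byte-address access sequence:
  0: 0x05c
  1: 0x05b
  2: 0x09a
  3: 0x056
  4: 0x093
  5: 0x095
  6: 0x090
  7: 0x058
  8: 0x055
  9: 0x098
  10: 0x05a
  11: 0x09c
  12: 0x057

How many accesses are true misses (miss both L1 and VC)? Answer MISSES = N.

MISSES = 2

#0 0x5c→b5/s1 MISS; vc=[]
#1 0x5b→b5/s1 L1-HIT; vc=[]
#2 0x9a→b9/s1 MISS; vc=[5]
#3 0x56→b5/s1 VC-HIT; vc=[9]
#4 0x93→b9/s1 VC-HIT; vc=[5]
#5 0x95→b9/s1 L1-HIT; vc=[5]
#6 0x90→b9/s1 L1-HIT; vc=[5]
#7 0x58→b5/s1 VC-HIT; vc=[9]
#8 0x55→b5/s1 L1-HIT; vc=[9]
#9 0x98→b9/s1 VC-HIT; vc=[5]
#10 0x5a→b5/s1 VC-HIT; vc=[9]
#11 0x9c→b9/s1 VC-HIT; vc=[5]
#12 0x57→b5/s1 VC-HIT; vc=[9]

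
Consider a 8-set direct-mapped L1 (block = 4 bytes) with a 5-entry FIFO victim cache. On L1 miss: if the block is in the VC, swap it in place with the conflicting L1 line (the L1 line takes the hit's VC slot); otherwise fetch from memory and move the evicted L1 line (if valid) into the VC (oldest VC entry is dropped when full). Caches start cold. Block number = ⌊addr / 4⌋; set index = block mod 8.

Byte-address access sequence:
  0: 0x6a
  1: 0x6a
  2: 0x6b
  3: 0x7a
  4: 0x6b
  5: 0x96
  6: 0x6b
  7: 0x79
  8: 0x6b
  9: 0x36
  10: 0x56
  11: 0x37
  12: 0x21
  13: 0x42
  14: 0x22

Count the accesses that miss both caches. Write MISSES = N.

MISSES = 7

0: 0x6a (blk 26, set 2) → MISS  vc=[]
1: 0x6a (blk 26, set 2) → L1-HIT  vc=[]
2: 0x6b (blk 26, set 2) → L1-HIT  vc=[]
3: 0x7a (blk 30, set 6) → MISS  vc=[]
4: 0x6b (blk 26, set 2) → L1-HIT  vc=[]
5: 0x96 (blk 37, set 5) → MISS  vc=[]
6: 0x6b (blk 26, set 2) → L1-HIT  vc=[]
7: 0x79 (blk 30, set 6) → L1-HIT  vc=[]
8: 0x6b (blk 26, set 2) → L1-HIT  vc=[]
9: 0x36 (blk 13, set 5) → MISS  vc=[37]
10: 0x56 (blk 21, set 5) → MISS  vc=[37, 13]
11: 0x37 (blk 13, set 5) → VC-HIT  vc=[37, 21]
12: 0x21 (blk 8, set 0) → MISS  vc=[37, 21]
13: 0x42 (blk 16, set 0) → MISS  vc=[37, 21, 8]
14: 0x22 (blk 8, set 0) → VC-HIT  vc=[37, 21, 16]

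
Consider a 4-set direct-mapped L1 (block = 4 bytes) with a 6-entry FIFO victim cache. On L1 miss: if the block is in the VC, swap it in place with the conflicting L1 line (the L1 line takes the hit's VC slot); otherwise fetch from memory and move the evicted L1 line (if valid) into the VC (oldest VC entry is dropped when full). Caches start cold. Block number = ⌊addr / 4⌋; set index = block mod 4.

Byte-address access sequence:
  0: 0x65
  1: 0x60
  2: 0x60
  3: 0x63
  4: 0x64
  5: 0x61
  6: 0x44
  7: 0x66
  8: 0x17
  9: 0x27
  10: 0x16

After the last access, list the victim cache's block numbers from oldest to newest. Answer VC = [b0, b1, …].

#0 0x65→b25/s1 MISS; vc=[]
#1 0x60→b24/s0 MISS; vc=[]
#2 0x60→b24/s0 L1-HIT; vc=[]
#3 0x63→b24/s0 L1-HIT; vc=[]
#4 0x64→b25/s1 L1-HIT; vc=[]
#5 0x61→b24/s0 L1-HIT; vc=[]
#6 0x44→b17/s1 MISS; vc=[25]
#7 0x66→b25/s1 VC-HIT; vc=[17]
#8 0x17→b5/s1 MISS; vc=[17,25]
#9 0x27→b9/s1 MISS; vc=[17,25,5]
#10 0x16→b5/s1 VC-HIT; vc=[17,25,9]

VC = [17, 25, 9]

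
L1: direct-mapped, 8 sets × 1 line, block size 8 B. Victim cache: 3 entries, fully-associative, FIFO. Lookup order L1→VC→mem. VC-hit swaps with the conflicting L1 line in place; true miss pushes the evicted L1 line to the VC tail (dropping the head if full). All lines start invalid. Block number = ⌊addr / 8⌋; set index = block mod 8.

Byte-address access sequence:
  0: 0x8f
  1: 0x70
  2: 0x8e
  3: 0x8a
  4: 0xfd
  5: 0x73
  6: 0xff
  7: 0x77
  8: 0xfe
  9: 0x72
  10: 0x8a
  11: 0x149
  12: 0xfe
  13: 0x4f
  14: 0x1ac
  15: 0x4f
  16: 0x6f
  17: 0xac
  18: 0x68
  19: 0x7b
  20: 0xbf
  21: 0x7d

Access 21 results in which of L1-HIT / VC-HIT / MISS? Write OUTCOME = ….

#0 0x8f→b17/s1 MISS; vc=[]
#1 0x70→b14/s6 MISS; vc=[]
#2 0x8e→b17/s1 L1-HIT; vc=[]
#3 0x8a→b17/s1 L1-HIT; vc=[]
#4 0xfd→b31/s7 MISS; vc=[]
#5 0x73→b14/s6 L1-HIT; vc=[]
#6 0xff→b31/s7 L1-HIT; vc=[]
#7 0x77→b14/s6 L1-HIT; vc=[]
#8 0xfe→b31/s7 L1-HIT; vc=[]
#9 0x72→b14/s6 L1-HIT; vc=[]
#10 0x8a→b17/s1 L1-HIT; vc=[]
#11 0x149→b41/s1 MISS; vc=[17]
#12 0xfe→b31/s7 L1-HIT; vc=[17]
#13 0x4f→b9/s1 MISS; vc=[17,41]
#14 0x1ac→b53/s5 MISS; vc=[17,41]
#15 0x4f→b9/s1 L1-HIT; vc=[17,41]
#16 0x6f→b13/s5 MISS; vc=[17,41,53]
#17 0xac→b21/s5 MISS; vc=[41,53,13]
#18 0x68→b13/s5 VC-HIT; vc=[41,53,21]
#19 0x7b→b15/s7 MISS; vc=[53,21,31]
#20 0xbf→b23/s7 MISS; vc=[21,31,15]
#21 0x7d→b15/s7 VC-HIT; vc=[21,31,23]

OUTCOME = VC-HIT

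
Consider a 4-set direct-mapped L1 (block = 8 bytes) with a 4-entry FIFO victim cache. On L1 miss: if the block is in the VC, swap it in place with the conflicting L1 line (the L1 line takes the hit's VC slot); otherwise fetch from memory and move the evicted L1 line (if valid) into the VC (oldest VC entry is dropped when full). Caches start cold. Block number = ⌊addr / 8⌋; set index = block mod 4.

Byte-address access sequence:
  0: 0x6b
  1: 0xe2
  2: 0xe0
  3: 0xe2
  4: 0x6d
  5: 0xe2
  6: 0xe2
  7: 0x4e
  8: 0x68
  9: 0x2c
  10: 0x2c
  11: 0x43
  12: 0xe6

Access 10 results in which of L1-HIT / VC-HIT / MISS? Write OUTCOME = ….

0: 0x6b (blk 13, set 1) → MISS  vc=[]
1: 0xe2 (blk 28, set 0) → MISS  vc=[]
2: 0xe0 (blk 28, set 0) → L1-HIT  vc=[]
3: 0xe2 (blk 28, set 0) → L1-HIT  vc=[]
4: 0x6d (blk 13, set 1) → L1-HIT  vc=[]
5: 0xe2 (blk 28, set 0) → L1-HIT  vc=[]
6: 0xe2 (blk 28, set 0) → L1-HIT  vc=[]
7: 0x4e (blk 9, set 1) → MISS  vc=[13]
8: 0x68 (blk 13, set 1) → VC-HIT  vc=[9]
9: 0x2c (blk 5, set 1) → MISS  vc=[9, 13]
10: 0x2c (blk 5, set 1) → L1-HIT  vc=[9, 13]
11: 0x43 (blk 8, set 0) → MISS  vc=[9, 13, 28]
12: 0xe6 (blk 28, set 0) → VC-HIT  vc=[9, 13, 8]

OUTCOME = L1-HIT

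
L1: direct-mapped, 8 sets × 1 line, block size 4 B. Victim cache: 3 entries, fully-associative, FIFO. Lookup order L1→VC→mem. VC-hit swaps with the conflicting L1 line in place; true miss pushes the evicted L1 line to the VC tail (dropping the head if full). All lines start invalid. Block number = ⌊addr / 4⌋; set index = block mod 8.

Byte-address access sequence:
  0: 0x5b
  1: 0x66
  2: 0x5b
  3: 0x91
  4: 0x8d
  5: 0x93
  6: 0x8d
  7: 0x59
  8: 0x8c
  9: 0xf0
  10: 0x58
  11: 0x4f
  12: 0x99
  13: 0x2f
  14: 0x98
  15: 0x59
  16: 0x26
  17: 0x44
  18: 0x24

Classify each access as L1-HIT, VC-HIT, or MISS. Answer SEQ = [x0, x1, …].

  [0] addr=0x5b blk=22 s=6: MISS | VC []
  [1] addr=0x66 blk=25 s=1: MISS | VC []
  [2] addr=0x5b blk=22 s=6: L1-HIT | VC []
  [3] addr=0x91 blk=36 s=4: MISS | VC []
  [4] addr=0x8d blk=35 s=3: MISS | VC []
  [5] addr=0x93 blk=36 s=4: L1-HIT | VC []
  [6] addr=0x8d blk=35 s=3: L1-HIT | VC []
  [7] addr=0x59 blk=22 s=6: L1-HIT | VC []
  [8] addr=0x8c blk=35 s=3: L1-HIT | VC []
  [9] addr=0xf0 blk=60 s=4: MISS | VC [36]
  [10] addr=0x58 blk=22 s=6: L1-HIT | VC [36]
  [11] addr=0x4f blk=19 s=3: MISS | VC [36, 35]
  [12] addr=0x99 blk=38 s=6: MISS | VC [36, 35, 22]
  [13] addr=0x2f blk=11 s=3: MISS | VC [35, 22, 19]
  [14] addr=0x98 blk=38 s=6: L1-HIT | VC [35, 22, 19]
  [15] addr=0x59 blk=22 s=6: VC-HIT | VC [35, 38, 19]
  [16] addr=0x26 blk=9 s=1: MISS | VC [38, 19, 25]
  [17] addr=0x44 blk=17 s=1: MISS | VC [19, 25, 9]
  [18] addr=0x24 blk=9 s=1: VC-HIT | VC [19, 25, 17]

SEQ = [MISS, MISS, L1-HIT, MISS, MISS, L1-HIT, L1-HIT, L1-HIT, L1-HIT, MISS, L1-HIT, MISS, MISS, MISS, L1-HIT, VC-HIT, MISS, MISS, VC-HIT]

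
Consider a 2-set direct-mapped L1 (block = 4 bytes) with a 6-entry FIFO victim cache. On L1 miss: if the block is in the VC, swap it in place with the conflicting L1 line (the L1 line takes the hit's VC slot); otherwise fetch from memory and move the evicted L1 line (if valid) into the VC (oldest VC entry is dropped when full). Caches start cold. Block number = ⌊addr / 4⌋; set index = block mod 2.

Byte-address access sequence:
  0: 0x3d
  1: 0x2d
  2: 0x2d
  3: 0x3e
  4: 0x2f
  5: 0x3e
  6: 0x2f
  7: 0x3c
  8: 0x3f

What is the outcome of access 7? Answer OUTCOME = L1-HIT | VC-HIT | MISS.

OUTCOME = VC-HIT

#0 0x3d→b15/s1 MISS; vc=[]
#1 0x2d→b11/s1 MISS; vc=[15]
#2 0x2d→b11/s1 L1-HIT; vc=[15]
#3 0x3e→b15/s1 VC-HIT; vc=[11]
#4 0x2f→b11/s1 VC-HIT; vc=[15]
#5 0x3e→b15/s1 VC-HIT; vc=[11]
#6 0x2f→b11/s1 VC-HIT; vc=[15]
#7 0x3c→b15/s1 VC-HIT; vc=[11]
#8 0x3f→b15/s1 L1-HIT; vc=[11]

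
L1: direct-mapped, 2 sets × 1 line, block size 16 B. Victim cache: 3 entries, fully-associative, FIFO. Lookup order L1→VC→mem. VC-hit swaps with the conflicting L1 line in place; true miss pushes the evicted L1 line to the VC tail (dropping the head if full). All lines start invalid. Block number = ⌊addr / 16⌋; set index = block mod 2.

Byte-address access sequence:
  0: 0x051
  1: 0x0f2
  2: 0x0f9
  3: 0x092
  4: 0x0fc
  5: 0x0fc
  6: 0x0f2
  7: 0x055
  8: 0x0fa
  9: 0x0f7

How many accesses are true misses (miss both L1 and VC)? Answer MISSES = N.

MISSES = 3

  [0] addr=0x51 blk=5 s=1: MISS | VC []
  [1] addr=0xf2 blk=15 s=1: MISS | VC [5]
  [2] addr=0xf9 blk=15 s=1: L1-HIT | VC [5]
  [3] addr=0x92 blk=9 s=1: MISS | VC [5, 15]
  [4] addr=0xfc blk=15 s=1: VC-HIT | VC [5, 9]
  [5] addr=0xfc blk=15 s=1: L1-HIT | VC [5, 9]
  [6] addr=0xf2 blk=15 s=1: L1-HIT | VC [5, 9]
  [7] addr=0x55 blk=5 s=1: VC-HIT | VC [15, 9]
  [8] addr=0xfa blk=15 s=1: VC-HIT | VC [5, 9]
  [9] addr=0xf7 blk=15 s=1: L1-HIT | VC [5, 9]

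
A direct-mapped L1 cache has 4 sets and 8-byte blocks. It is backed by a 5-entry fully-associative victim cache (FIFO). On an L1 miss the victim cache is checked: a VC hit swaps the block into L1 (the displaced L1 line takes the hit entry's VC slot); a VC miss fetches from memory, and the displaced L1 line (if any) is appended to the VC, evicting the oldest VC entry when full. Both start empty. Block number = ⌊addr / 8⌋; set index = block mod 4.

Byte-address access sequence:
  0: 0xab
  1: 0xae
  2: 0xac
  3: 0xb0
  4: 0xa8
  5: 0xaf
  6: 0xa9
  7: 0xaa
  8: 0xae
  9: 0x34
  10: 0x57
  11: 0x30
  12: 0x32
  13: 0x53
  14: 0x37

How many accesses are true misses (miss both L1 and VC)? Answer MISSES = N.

0: 0xab (blk 21, set 1) → MISS  vc=[]
1: 0xae (blk 21, set 1) → L1-HIT  vc=[]
2: 0xac (blk 21, set 1) → L1-HIT  vc=[]
3: 0xb0 (blk 22, set 2) → MISS  vc=[]
4: 0xa8 (blk 21, set 1) → L1-HIT  vc=[]
5: 0xaf (blk 21, set 1) → L1-HIT  vc=[]
6: 0xa9 (blk 21, set 1) → L1-HIT  vc=[]
7: 0xaa (blk 21, set 1) → L1-HIT  vc=[]
8: 0xae (blk 21, set 1) → L1-HIT  vc=[]
9: 0x34 (blk 6, set 2) → MISS  vc=[22]
10: 0x57 (blk 10, set 2) → MISS  vc=[22, 6]
11: 0x30 (blk 6, set 2) → VC-HIT  vc=[22, 10]
12: 0x32 (blk 6, set 2) → L1-HIT  vc=[22, 10]
13: 0x53 (blk 10, set 2) → VC-HIT  vc=[22, 6]
14: 0x37 (blk 6, set 2) → VC-HIT  vc=[22, 10]

MISSES = 4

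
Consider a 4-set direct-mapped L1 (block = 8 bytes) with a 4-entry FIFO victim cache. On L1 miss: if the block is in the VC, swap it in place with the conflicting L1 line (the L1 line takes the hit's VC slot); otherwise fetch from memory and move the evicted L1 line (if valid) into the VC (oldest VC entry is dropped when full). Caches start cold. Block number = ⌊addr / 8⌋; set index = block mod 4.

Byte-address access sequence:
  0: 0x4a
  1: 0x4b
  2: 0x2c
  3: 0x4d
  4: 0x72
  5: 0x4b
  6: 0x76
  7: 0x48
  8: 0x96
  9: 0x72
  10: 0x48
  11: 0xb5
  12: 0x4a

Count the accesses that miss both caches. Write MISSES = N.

MISSES = 5

  [0] addr=0x4a blk=9 s=1: MISS | VC []
  [1] addr=0x4b blk=9 s=1: L1-HIT | VC []
  [2] addr=0x2c blk=5 s=1: MISS | VC [9]
  [3] addr=0x4d blk=9 s=1: VC-HIT | VC [5]
  [4] addr=0x72 blk=14 s=2: MISS | VC [5]
  [5] addr=0x4b blk=9 s=1: L1-HIT | VC [5]
  [6] addr=0x76 blk=14 s=2: L1-HIT | VC [5]
  [7] addr=0x48 blk=9 s=1: L1-HIT | VC [5]
  [8] addr=0x96 blk=18 s=2: MISS | VC [5, 14]
  [9] addr=0x72 blk=14 s=2: VC-HIT | VC [5, 18]
  [10] addr=0x48 blk=9 s=1: L1-HIT | VC [5, 18]
  [11] addr=0xb5 blk=22 s=2: MISS | VC [5, 18, 14]
  [12] addr=0x4a blk=9 s=1: L1-HIT | VC [5, 18, 14]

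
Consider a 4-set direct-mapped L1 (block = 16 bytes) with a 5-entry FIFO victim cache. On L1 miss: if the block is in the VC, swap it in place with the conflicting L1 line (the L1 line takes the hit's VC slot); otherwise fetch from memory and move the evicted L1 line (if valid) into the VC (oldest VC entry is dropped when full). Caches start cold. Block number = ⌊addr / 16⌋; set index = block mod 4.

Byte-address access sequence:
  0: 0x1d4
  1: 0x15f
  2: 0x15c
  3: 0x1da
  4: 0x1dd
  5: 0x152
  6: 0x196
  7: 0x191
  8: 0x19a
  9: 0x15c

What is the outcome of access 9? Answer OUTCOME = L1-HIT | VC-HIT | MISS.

OUTCOME = VC-HIT

  [0] addr=0x1d4 blk=29 s=1: MISS | VC []
  [1] addr=0x15f blk=21 s=1: MISS | VC [29]
  [2] addr=0x15c blk=21 s=1: L1-HIT | VC [29]
  [3] addr=0x1da blk=29 s=1: VC-HIT | VC [21]
  [4] addr=0x1dd blk=29 s=1: L1-HIT | VC [21]
  [5] addr=0x152 blk=21 s=1: VC-HIT | VC [29]
  [6] addr=0x196 blk=25 s=1: MISS | VC [29, 21]
  [7] addr=0x191 blk=25 s=1: L1-HIT | VC [29, 21]
  [8] addr=0x19a blk=25 s=1: L1-HIT | VC [29, 21]
  [9] addr=0x15c blk=21 s=1: VC-HIT | VC [29, 25]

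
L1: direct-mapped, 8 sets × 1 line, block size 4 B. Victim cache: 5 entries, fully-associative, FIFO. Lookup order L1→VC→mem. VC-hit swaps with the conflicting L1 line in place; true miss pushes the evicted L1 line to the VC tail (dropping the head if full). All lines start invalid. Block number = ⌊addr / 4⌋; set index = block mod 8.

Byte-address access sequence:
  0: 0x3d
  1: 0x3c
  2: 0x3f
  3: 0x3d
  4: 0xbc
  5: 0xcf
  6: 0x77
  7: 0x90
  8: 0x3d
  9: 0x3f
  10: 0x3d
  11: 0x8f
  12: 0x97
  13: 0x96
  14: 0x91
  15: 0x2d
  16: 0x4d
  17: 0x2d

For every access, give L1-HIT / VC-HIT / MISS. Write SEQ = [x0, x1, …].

0: 0x3d (blk 15, set 7) → MISS  vc=[]
1: 0x3c (blk 15, set 7) → L1-HIT  vc=[]
2: 0x3f (blk 15, set 7) → L1-HIT  vc=[]
3: 0x3d (blk 15, set 7) → L1-HIT  vc=[]
4: 0xbc (blk 47, set 7) → MISS  vc=[15]
5: 0xcf (blk 51, set 3) → MISS  vc=[15]
6: 0x77 (blk 29, set 5) → MISS  vc=[15]
7: 0x90 (blk 36, set 4) → MISS  vc=[15]
8: 0x3d (blk 15, set 7) → VC-HIT  vc=[47]
9: 0x3f (blk 15, set 7) → L1-HIT  vc=[47]
10: 0x3d (blk 15, set 7) → L1-HIT  vc=[47]
11: 0x8f (blk 35, set 3) → MISS  vc=[47, 51]
12: 0x97 (blk 37, set 5) → MISS  vc=[47, 51, 29]
13: 0x96 (blk 37, set 5) → L1-HIT  vc=[47, 51, 29]
14: 0x91 (blk 36, set 4) → L1-HIT  vc=[47, 51, 29]
15: 0x2d (blk 11, set 3) → MISS  vc=[47, 51, 29, 35]
16: 0x4d (blk 19, set 3) → MISS  vc=[47, 51, 29, 35, 11]
17: 0x2d (blk 11, set 3) → VC-HIT  vc=[47, 51, 29, 35, 19]

SEQ = [MISS, L1-HIT, L1-HIT, L1-HIT, MISS, MISS, MISS, MISS, VC-HIT, L1-HIT, L1-HIT, MISS, MISS, L1-HIT, L1-HIT, MISS, MISS, VC-HIT]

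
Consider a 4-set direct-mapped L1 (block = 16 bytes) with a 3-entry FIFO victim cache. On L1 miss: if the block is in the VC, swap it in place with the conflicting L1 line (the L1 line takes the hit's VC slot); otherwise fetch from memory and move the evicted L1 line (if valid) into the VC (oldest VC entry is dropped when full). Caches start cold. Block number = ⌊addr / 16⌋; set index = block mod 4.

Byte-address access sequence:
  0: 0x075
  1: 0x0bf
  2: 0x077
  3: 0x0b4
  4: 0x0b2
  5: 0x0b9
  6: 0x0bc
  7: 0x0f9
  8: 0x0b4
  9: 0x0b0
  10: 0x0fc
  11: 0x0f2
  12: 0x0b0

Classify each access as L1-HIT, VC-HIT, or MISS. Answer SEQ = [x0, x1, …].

SEQ = [MISS, MISS, VC-HIT, VC-HIT, L1-HIT, L1-HIT, L1-HIT, MISS, VC-HIT, L1-HIT, VC-HIT, L1-HIT, VC-HIT]

  [0] addr=0x75 blk=7 s=3: MISS | VC []
  [1] addr=0xbf blk=11 s=3: MISS | VC [7]
  [2] addr=0x77 blk=7 s=3: VC-HIT | VC [11]
  [3] addr=0xb4 blk=11 s=3: VC-HIT | VC [7]
  [4] addr=0xb2 blk=11 s=3: L1-HIT | VC [7]
  [5] addr=0xb9 blk=11 s=3: L1-HIT | VC [7]
  [6] addr=0xbc blk=11 s=3: L1-HIT | VC [7]
  [7] addr=0xf9 blk=15 s=3: MISS | VC [7, 11]
  [8] addr=0xb4 blk=11 s=3: VC-HIT | VC [7, 15]
  [9] addr=0xb0 blk=11 s=3: L1-HIT | VC [7, 15]
  [10] addr=0xfc blk=15 s=3: VC-HIT | VC [7, 11]
  [11] addr=0xf2 blk=15 s=3: L1-HIT | VC [7, 11]
  [12] addr=0xb0 blk=11 s=3: VC-HIT | VC [7, 15]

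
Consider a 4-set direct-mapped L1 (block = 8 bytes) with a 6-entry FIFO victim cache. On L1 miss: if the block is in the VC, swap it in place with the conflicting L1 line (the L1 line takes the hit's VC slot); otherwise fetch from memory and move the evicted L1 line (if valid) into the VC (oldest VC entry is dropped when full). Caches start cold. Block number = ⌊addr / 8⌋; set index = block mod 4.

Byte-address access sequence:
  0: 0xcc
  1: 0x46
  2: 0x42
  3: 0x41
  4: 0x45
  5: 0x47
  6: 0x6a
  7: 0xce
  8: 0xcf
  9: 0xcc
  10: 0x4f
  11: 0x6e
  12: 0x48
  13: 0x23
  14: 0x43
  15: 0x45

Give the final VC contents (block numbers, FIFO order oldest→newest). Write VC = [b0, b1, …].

  [0] addr=0xcc blk=25 s=1: MISS | VC []
  [1] addr=0x46 blk=8 s=0: MISS | VC []
  [2] addr=0x42 blk=8 s=0: L1-HIT | VC []
  [3] addr=0x41 blk=8 s=0: L1-HIT | VC []
  [4] addr=0x45 blk=8 s=0: L1-HIT | VC []
  [5] addr=0x47 blk=8 s=0: L1-HIT | VC []
  [6] addr=0x6a blk=13 s=1: MISS | VC [25]
  [7] addr=0xce blk=25 s=1: VC-HIT | VC [13]
  [8] addr=0xcf blk=25 s=1: L1-HIT | VC [13]
  [9] addr=0xcc blk=25 s=1: L1-HIT | VC [13]
  [10] addr=0x4f blk=9 s=1: MISS | VC [13, 25]
  [11] addr=0x6e blk=13 s=1: VC-HIT | VC [9, 25]
  [12] addr=0x48 blk=9 s=1: VC-HIT | VC [13, 25]
  [13] addr=0x23 blk=4 s=0: MISS | VC [13, 25, 8]
  [14] addr=0x43 blk=8 s=0: VC-HIT | VC [13, 25, 4]
  [15] addr=0x45 blk=8 s=0: L1-HIT | VC [13, 25, 4]

VC = [13, 25, 4]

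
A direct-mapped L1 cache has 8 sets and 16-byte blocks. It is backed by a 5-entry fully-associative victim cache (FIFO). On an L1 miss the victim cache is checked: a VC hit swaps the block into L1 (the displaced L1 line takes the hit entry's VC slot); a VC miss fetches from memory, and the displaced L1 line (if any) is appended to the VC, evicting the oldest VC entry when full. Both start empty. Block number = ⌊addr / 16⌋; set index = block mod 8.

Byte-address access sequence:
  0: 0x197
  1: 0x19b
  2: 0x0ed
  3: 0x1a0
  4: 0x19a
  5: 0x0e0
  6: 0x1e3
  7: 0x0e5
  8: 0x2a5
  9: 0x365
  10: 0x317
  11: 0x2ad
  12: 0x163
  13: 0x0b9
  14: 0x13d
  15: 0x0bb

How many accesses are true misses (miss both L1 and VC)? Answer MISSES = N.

MISSES = 10

0: 0x197 (blk 25, set 1) → MISS  vc=[]
1: 0x19b (blk 25, set 1) → L1-HIT  vc=[]
2: 0xed (blk 14, set 6) → MISS  vc=[]
3: 0x1a0 (blk 26, set 2) → MISS  vc=[]
4: 0x19a (blk 25, set 1) → L1-HIT  vc=[]
5: 0xe0 (blk 14, set 6) → L1-HIT  vc=[]
6: 0x1e3 (blk 30, set 6) → MISS  vc=[14]
7: 0xe5 (blk 14, set 6) → VC-HIT  vc=[30]
8: 0x2a5 (blk 42, set 2) → MISS  vc=[30, 26]
9: 0x365 (blk 54, set 6) → MISS  vc=[30, 26, 14]
10: 0x317 (blk 49, set 1) → MISS  vc=[30, 26, 14, 25]
11: 0x2ad (blk 42, set 2) → L1-HIT  vc=[30, 26, 14, 25]
12: 0x163 (blk 22, set 6) → MISS  vc=[30, 26, 14, 25, 54]
13: 0xb9 (blk 11, set 3) → MISS  vc=[30, 26, 14, 25, 54]
14: 0x13d (blk 19, set 3) → MISS  vc=[26, 14, 25, 54, 11]
15: 0xbb (blk 11, set 3) → VC-HIT  vc=[26, 14, 25, 54, 19]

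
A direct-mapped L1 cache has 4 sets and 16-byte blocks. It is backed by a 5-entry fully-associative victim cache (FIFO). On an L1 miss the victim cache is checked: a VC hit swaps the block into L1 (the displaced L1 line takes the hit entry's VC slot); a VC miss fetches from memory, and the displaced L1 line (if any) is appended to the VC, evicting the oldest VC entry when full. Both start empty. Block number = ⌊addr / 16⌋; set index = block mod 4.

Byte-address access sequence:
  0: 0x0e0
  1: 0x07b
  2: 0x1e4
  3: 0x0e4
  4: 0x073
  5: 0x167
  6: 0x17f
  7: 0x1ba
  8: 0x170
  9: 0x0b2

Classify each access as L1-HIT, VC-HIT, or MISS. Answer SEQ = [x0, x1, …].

SEQ = [MISS, MISS, MISS, VC-HIT, L1-HIT, MISS, MISS, MISS, VC-HIT, MISS]

#0 0xe0→b14/s2 MISS; vc=[]
#1 0x7b→b7/s3 MISS; vc=[]
#2 0x1e4→b30/s2 MISS; vc=[14]
#3 0xe4→b14/s2 VC-HIT; vc=[30]
#4 0x73→b7/s3 L1-HIT; vc=[30]
#5 0x167→b22/s2 MISS; vc=[30,14]
#6 0x17f→b23/s3 MISS; vc=[30,14,7]
#7 0x1ba→b27/s3 MISS; vc=[30,14,7,23]
#8 0x170→b23/s3 VC-HIT; vc=[30,14,7,27]
#9 0xb2→b11/s3 MISS; vc=[30,14,7,27,23]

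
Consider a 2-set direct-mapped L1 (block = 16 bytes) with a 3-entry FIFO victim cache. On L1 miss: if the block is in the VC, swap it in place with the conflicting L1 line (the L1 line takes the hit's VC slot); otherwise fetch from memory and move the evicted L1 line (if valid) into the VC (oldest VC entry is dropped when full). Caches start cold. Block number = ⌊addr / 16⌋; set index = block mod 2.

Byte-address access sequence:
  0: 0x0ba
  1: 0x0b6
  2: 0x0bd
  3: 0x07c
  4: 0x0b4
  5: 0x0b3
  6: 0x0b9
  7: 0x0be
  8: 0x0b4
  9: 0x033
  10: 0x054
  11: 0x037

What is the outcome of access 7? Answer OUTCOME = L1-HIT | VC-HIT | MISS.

OUTCOME = L1-HIT

  [0] addr=0xba blk=11 s=1: MISS | VC []
  [1] addr=0xb6 blk=11 s=1: L1-HIT | VC []
  [2] addr=0xbd blk=11 s=1: L1-HIT | VC []
  [3] addr=0x7c blk=7 s=1: MISS | VC [11]
  [4] addr=0xb4 blk=11 s=1: VC-HIT | VC [7]
  [5] addr=0xb3 blk=11 s=1: L1-HIT | VC [7]
  [6] addr=0xb9 blk=11 s=1: L1-HIT | VC [7]
  [7] addr=0xbe blk=11 s=1: L1-HIT | VC [7]
  [8] addr=0xb4 blk=11 s=1: L1-HIT | VC [7]
  [9] addr=0x33 blk=3 s=1: MISS | VC [7, 11]
  [10] addr=0x54 blk=5 s=1: MISS | VC [7, 11, 3]
  [11] addr=0x37 blk=3 s=1: VC-HIT | VC [7, 11, 5]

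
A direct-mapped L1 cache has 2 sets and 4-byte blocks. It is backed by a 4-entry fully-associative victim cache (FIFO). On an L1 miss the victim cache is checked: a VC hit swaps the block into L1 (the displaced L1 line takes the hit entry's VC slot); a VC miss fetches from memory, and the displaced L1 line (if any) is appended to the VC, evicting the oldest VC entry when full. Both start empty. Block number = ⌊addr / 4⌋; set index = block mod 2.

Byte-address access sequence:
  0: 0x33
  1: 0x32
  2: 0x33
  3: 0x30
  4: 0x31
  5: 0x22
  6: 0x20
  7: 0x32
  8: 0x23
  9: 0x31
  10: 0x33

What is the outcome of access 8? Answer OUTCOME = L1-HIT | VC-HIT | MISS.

#0 0x33→b12/s0 MISS; vc=[]
#1 0x32→b12/s0 L1-HIT; vc=[]
#2 0x33→b12/s0 L1-HIT; vc=[]
#3 0x30→b12/s0 L1-HIT; vc=[]
#4 0x31→b12/s0 L1-HIT; vc=[]
#5 0x22→b8/s0 MISS; vc=[12]
#6 0x20→b8/s0 L1-HIT; vc=[12]
#7 0x32→b12/s0 VC-HIT; vc=[8]
#8 0x23→b8/s0 VC-HIT; vc=[12]
#9 0x31→b12/s0 VC-HIT; vc=[8]
#10 0x33→b12/s0 L1-HIT; vc=[8]

OUTCOME = VC-HIT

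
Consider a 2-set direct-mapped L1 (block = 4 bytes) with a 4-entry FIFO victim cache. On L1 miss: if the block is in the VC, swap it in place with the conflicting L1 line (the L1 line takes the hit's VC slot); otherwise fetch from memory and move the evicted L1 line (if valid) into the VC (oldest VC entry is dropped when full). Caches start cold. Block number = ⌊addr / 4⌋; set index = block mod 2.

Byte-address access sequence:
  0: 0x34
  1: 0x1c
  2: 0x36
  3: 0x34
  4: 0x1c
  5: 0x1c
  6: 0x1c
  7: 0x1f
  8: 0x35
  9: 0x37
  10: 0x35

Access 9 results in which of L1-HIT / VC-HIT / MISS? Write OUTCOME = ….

0: 0x34 (blk 13, set 1) → MISS  vc=[]
1: 0x1c (blk 7, set 1) → MISS  vc=[13]
2: 0x36 (blk 13, set 1) → VC-HIT  vc=[7]
3: 0x34 (blk 13, set 1) → L1-HIT  vc=[7]
4: 0x1c (blk 7, set 1) → VC-HIT  vc=[13]
5: 0x1c (blk 7, set 1) → L1-HIT  vc=[13]
6: 0x1c (blk 7, set 1) → L1-HIT  vc=[13]
7: 0x1f (blk 7, set 1) → L1-HIT  vc=[13]
8: 0x35 (blk 13, set 1) → VC-HIT  vc=[7]
9: 0x37 (blk 13, set 1) → L1-HIT  vc=[7]
10: 0x35 (blk 13, set 1) → L1-HIT  vc=[7]

OUTCOME = L1-HIT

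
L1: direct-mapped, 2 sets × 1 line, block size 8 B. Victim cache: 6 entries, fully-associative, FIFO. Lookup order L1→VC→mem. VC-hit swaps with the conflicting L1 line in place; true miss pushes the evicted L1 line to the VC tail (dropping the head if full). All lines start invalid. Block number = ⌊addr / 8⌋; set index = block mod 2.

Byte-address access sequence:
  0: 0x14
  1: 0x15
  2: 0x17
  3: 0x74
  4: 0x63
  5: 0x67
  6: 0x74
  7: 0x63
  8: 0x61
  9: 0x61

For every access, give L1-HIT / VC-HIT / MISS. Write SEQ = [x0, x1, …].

0: 0x14 (blk 2, set 0) → MISS  vc=[]
1: 0x15 (blk 2, set 0) → L1-HIT  vc=[]
2: 0x17 (blk 2, set 0) → L1-HIT  vc=[]
3: 0x74 (blk 14, set 0) → MISS  vc=[2]
4: 0x63 (blk 12, set 0) → MISS  vc=[2, 14]
5: 0x67 (blk 12, set 0) → L1-HIT  vc=[2, 14]
6: 0x74 (blk 14, set 0) → VC-HIT  vc=[2, 12]
7: 0x63 (blk 12, set 0) → VC-HIT  vc=[2, 14]
8: 0x61 (blk 12, set 0) → L1-HIT  vc=[2, 14]
9: 0x61 (blk 12, set 0) → L1-HIT  vc=[2, 14]

SEQ = [MISS, L1-HIT, L1-HIT, MISS, MISS, L1-HIT, VC-HIT, VC-HIT, L1-HIT, L1-HIT]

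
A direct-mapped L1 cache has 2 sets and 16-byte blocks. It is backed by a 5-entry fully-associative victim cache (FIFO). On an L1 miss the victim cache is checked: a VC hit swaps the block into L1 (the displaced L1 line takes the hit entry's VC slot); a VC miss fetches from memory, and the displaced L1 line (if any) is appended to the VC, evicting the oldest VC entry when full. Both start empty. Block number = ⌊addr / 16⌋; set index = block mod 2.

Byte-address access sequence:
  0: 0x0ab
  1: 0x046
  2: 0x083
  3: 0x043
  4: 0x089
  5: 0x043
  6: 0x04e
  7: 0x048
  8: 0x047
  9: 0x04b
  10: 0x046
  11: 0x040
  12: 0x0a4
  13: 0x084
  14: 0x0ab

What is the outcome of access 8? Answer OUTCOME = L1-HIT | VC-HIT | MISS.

  [0] addr=0xab blk=10 s=0: MISS | VC []
  [1] addr=0x46 blk=4 s=0: MISS | VC [10]
  [2] addr=0x83 blk=8 s=0: MISS | VC [10, 4]
  [3] addr=0x43 blk=4 s=0: VC-HIT | VC [10, 8]
  [4] addr=0x89 blk=8 s=0: VC-HIT | VC [10, 4]
  [5] addr=0x43 blk=4 s=0: VC-HIT | VC [10, 8]
  [6] addr=0x4e blk=4 s=0: L1-HIT | VC [10, 8]
  [7] addr=0x48 blk=4 s=0: L1-HIT | VC [10, 8]
  [8] addr=0x47 blk=4 s=0: L1-HIT | VC [10, 8]
  [9] addr=0x4b blk=4 s=0: L1-HIT | VC [10, 8]
  [10] addr=0x46 blk=4 s=0: L1-HIT | VC [10, 8]
  [11] addr=0x40 blk=4 s=0: L1-HIT | VC [10, 8]
  [12] addr=0xa4 blk=10 s=0: VC-HIT | VC [4, 8]
  [13] addr=0x84 blk=8 s=0: VC-HIT | VC [4, 10]
  [14] addr=0xab blk=10 s=0: VC-HIT | VC [4, 8]

OUTCOME = L1-HIT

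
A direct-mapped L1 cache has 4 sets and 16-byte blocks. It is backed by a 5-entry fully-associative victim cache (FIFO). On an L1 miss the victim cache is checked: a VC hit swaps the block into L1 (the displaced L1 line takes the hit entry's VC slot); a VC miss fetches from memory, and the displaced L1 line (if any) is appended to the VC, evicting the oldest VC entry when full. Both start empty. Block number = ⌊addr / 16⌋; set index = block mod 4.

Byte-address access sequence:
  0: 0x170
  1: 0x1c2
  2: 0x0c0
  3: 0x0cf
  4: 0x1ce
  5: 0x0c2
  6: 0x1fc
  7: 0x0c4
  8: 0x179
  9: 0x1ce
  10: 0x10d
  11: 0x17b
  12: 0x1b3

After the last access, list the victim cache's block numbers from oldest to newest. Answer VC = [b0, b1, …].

VC = [12, 31, 28, 23]

  [0] addr=0x170 blk=23 s=3: MISS | VC []
  [1] addr=0x1c2 blk=28 s=0: MISS | VC []
  [2] addr=0xc0 blk=12 s=0: MISS | VC [28]
  [3] addr=0xcf blk=12 s=0: L1-HIT | VC [28]
  [4] addr=0x1ce blk=28 s=0: VC-HIT | VC [12]
  [5] addr=0xc2 blk=12 s=0: VC-HIT | VC [28]
  [6] addr=0x1fc blk=31 s=3: MISS | VC [28, 23]
  [7] addr=0xc4 blk=12 s=0: L1-HIT | VC [28, 23]
  [8] addr=0x179 blk=23 s=3: VC-HIT | VC [28, 31]
  [9] addr=0x1ce blk=28 s=0: VC-HIT | VC [12, 31]
  [10] addr=0x10d blk=16 s=0: MISS | VC [12, 31, 28]
  [11] addr=0x17b blk=23 s=3: L1-HIT | VC [12, 31, 28]
  [12] addr=0x1b3 blk=27 s=3: MISS | VC [12, 31, 28, 23]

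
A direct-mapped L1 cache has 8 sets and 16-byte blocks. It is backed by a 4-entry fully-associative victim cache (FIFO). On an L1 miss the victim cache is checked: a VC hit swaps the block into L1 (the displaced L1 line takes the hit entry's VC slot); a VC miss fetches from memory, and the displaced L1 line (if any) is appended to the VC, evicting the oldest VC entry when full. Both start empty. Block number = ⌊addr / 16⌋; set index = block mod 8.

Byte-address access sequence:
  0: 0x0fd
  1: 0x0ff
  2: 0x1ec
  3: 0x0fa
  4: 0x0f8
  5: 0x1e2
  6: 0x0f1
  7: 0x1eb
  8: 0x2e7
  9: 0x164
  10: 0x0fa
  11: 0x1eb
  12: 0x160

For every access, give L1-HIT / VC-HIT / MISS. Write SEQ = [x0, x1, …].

#0 0xfd→b15/s7 MISS; vc=[]
#1 0xff→b15/s7 L1-HIT; vc=[]
#2 0x1ec→b30/s6 MISS; vc=[]
#3 0xfa→b15/s7 L1-HIT; vc=[]
#4 0xf8→b15/s7 L1-HIT; vc=[]
#5 0x1e2→b30/s6 L1-HIT; vc=[]
#6 0xf1→b15/s7 L1-HIT; vc=[]
#7 0x1eb→b30/s6 L1-HIT; vc=[]
#8 0x2e7→b46/s6 MISS; vc=[30]
#9 0x164→b22/s6 MISS; vc=[30,46]
#10 0xfa→b15/s7 L1-HIT; vc=[30,46]
#11 0x1eb→b30/s6 VC-HIT; vc=[22,46]
#12 0x160→b22/s6 VC-HIT; vc=[30,46]

SEQ = [MISS, L1-HIT, MISS, L1-HIT, L1-HIT, L1-HIT, L1-HIT, L1-HIT, MISS, MISS, L1-HIT, VC-HIT, VC-HIT]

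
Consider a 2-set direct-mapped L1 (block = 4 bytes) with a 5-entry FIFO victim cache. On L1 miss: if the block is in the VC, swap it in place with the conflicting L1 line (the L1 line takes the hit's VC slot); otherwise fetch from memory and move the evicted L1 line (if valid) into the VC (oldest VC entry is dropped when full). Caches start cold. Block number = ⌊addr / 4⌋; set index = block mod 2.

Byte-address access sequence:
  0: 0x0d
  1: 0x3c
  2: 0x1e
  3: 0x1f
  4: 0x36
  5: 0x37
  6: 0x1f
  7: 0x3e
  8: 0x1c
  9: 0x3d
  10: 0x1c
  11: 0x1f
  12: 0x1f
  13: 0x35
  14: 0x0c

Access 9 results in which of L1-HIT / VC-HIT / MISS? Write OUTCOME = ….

  [0] addr=0xd blk=3 s=1: MISS | VC []
  [1] addr=0x3c blk=15 s=1: MISS | VC [3]
  [2] addr=0x1e blk=7 s=1: MISS | VC [3, 15]
  [3] addr=0x1f blk=7 s=1: L1-HIT | VC [3, 15]
  [4] addr=0x36 blk=13 s=1: MISS | VC [3, 15, 7]
  [5] addr=0x37 blk=13 s=1: L1-HIT | VC [3, 15, 7]
  [6] addr=0x1f blk=7 s=1: VC-HIT | VC [3, 15, 13]
  [7] addr=0x3e blk=15 s=1: VC-HIT | VC [3, 7, 13]
  [8] addr=0x1c blk=7 s=1: VC-HIT | VC [3, 15, 13]
  [9] addr=0x3d blk=15 s=1: VC-HIT | VC [3, 7, 13]
  [10] addr=0x1c blk=7 s=1: VC-HIT | VC [3, 15, 13]
  [11] addr=0x1f blk=7 s=1: L1-HIT | VC [3, 15, 13]
  [12] addr=0x1f blk=7 s=1: L1-HIT | VC [3, 15, 13]
  [13] addr=0x35 blk=13 s=1: VC-HIT | VC [3, 15, 7]
  [14] addr=0xc blk=3 s=1: VC-HIT | VC [13, 15, 7]

OUTCOME = VC-HIT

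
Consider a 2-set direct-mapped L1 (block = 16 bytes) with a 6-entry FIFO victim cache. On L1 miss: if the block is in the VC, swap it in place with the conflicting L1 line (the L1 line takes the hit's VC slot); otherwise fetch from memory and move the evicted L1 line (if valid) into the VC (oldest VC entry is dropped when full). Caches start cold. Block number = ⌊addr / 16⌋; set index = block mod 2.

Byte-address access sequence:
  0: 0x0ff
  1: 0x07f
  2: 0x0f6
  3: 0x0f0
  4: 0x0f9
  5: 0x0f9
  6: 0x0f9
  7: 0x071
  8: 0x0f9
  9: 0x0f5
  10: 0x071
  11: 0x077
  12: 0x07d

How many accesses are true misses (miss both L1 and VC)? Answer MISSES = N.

MISSES = 2

  [0] addr=0xff blk=15 s=1: MISS | VC []
  [1] addr=0x7f blk=7 s=1: MISS | VC [15]
  [2] addr=0xf6 blk=15 s=1: VC-HIT | VC [7]
  [3] addr=0xf0 blk=15 s=1: L1-HIT | VC [7]
  [4] addr=0xf9 blk=15 s=1: L1-HIT | VC [7]
  [5] addr=0xf9 blk=15 s=1: L1-HIT | VC [7]
  [6] addr=0xf9 blk=15 s=1: L1-HIT | VC [7]
  [7] addr=0x71 blk=7 s=1: VC-HIT | VC [15]
  [8] addr=0xf9 blk=15 s=1: VC-HIT | VC [7]
  [9] addr=0xf5 blk=15 s=1: L1-HIT | VC [7]
  [10] addr=0x71 blk=7 s=1: VC-HIT | VC [15]
  [11] addr=0x77 blk=7 s=1: L1-HIT | VC [15]
  [12] addr=0x7d blk=7 s=1: L1-HIT | VC [15]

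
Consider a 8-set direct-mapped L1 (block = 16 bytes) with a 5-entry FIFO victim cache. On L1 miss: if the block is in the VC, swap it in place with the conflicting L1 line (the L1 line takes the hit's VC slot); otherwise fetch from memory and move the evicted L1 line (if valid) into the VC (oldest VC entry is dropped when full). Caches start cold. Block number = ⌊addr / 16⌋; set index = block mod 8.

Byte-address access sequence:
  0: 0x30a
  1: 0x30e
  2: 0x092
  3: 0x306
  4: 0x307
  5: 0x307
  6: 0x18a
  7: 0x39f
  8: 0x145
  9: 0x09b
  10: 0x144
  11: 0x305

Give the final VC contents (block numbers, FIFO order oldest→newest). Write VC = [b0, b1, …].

  [0] addr=0x30a blk=48 s=0: MISS | VC []
  [1] addr=0x30e blk=48 s=0: L1-HIT | VC []
  [2] addr=0x92 blk=9 s=1: MISS | VC []
  [3] addr=0x306 blk=48 s=0: L1-HIT | VC []
  [4] addr=0x307 blk=48 s=0: L1-HIT | VC []
  [5] addr=0x307 blk=48 s=0: L1-HIT | VC []
  [6] addr=0x18a blk=24 s=0: MISS | VC [48]
  [7] addr=0x39f blk=57 s=1: MISS | VC [48, 9]
  [8] addr=0x145 blk=20 s=4: MISS | VC [48, 9]
  [9] addr=0x9b blk=9 s=1: VC-HIT | VC [48, 57]
  [10] addr=0x144 blk=20 s=4: L1-HIT | VC [48, 57]
  [11] addr=0x305 blk=48 s=0: VC-HIT | VC [24, 57]

VC = [24, 57]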